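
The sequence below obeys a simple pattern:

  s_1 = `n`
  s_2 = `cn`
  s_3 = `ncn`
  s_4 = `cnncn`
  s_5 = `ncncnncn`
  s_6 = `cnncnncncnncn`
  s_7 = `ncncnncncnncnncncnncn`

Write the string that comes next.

From term 3 onward, concatenate the second-to-last term with the last: n·cn = ncn, cn·ncn = cnncn, …
So term 8 is cnncnncncnncn·ncncnncncnncnncncnncn.

cnncnncncnncnncncnncncnncnncncnncn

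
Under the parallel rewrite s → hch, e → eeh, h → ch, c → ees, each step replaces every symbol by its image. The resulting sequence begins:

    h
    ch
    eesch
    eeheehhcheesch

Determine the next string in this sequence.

Replace each of the 14 characters of eeheehhcheesch in place — eeh eeh ch eeh eeh ch ch ees ch eeh eeh hch ees ch — and concatenate.

eeheehcheeheehchcheescheeheehhcheesch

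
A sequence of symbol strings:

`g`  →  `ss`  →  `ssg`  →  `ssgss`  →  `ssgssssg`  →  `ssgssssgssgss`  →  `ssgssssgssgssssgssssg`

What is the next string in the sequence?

From term 3 onward, concatenate the last term with the second-to-last: ss·g = ssg, ssg·ss = ssgss, …
So term 8 is ssgssssgssgssssgssssg·ssgssssgssgss.

ssgssssgssgssssgssssgssgssssgssgss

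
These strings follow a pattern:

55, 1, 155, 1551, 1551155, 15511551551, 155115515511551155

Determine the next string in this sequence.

Each term (from the third on) is the previous term followed by the one before it: term 3 = 1·55 = 155.
The next term joins 155115515511551155 and 15511551551.

15511551551155115515511551551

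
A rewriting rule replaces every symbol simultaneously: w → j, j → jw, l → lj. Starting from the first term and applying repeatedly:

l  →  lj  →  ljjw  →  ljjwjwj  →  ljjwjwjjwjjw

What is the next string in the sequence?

Expanding ljjwjwjjwjjw: l→lj, j→jw, j→jw, w→j, j→jw, w→j, j→jw, j→jw, w→j, j→jw, j→jw, w→j. Concatenated: lj jw jw j jw j jw jw j jw jw j.

ljjwjwjjwjjwjwjjwjwj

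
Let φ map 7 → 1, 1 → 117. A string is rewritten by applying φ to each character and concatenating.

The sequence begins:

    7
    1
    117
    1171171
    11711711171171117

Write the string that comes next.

11711711171171117117117111711711171171171

φ(11711711171171117) expands symbol-by-symbol to 117 117 1 117 117 1 117 117 117 1 117 117 1 117 117 117 1; joining the 17 pieces gives the next term.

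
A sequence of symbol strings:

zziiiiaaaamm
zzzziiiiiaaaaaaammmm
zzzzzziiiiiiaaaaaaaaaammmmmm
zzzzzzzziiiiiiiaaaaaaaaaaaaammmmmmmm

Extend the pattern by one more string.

Each string has the form z^{2n} i^{n+3} a^{3n+1} m^{2n} (n = 1, 2, …).
Setting n = 5 gives 10, 8, 16, 10 characters in each block.

zzzzzzzzzziiiiiiiiaaaaaaaaaaaaaaaammmmmmmmmm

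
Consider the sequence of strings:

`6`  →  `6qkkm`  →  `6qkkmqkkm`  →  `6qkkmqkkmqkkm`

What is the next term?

Each term is the previous one with qkkm appended.
Applying this once more to 6qkkmqkkmqkkm:

6qkkmqkkmqkkmqkkm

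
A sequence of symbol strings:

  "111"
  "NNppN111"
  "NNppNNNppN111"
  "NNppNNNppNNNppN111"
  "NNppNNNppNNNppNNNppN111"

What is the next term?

NNppNNNppNNNppNNNppNNNppN111

The strings grow by a fixed prefix NNppN each time.
One more step from NNppNNNppNNNppNNNppN111 gives the answer.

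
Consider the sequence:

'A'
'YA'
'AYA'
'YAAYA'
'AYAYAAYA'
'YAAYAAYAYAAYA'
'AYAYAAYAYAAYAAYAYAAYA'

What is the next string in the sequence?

From term 3 onward, concatenate the second-to-last term with the last: A·YA = AYA, YA·AYA = YAAYA, …
Continuing: YAAYAAYAYAAYA · AYAYAAYAYAAYAAYAYAAYA gives term 8.

YAAYAAYAYAAYAAYAYAAYAYAAYAAYAYAAYA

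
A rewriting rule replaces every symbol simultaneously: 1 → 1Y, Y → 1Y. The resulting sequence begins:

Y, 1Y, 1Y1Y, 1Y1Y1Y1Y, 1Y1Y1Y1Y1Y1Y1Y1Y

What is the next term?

1Y1Y1Y1Y1Y1Y1Y1Y1Y1Y1Y1Y1Y1Y1Y1Y

Applying the rule to each of the 16 symbols of 1Y1Y1Y1Y1Y1Y1Y1Y gives the pieces 1Y 1Y 1Y 1Y 1Y 1Y 1Y 1Y 1Y 1Y 1Y 1Y 1Y 1Y 1Y 1Y, which concatenate to the answer.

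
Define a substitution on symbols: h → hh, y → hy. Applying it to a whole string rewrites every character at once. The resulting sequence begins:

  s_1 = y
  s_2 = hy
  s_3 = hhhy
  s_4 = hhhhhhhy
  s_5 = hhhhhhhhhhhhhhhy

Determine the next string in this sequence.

hhhhhhhhhhhhhhhhhhhhhhhhhhhhhhhy

φ(hhhhhhhhhhhhhhhy) expands symbol-by-symbol to hh hh hh hh hh hh hh hh hh hh hh hh hh hh hh hy; joining the 16 pieces gives the next term.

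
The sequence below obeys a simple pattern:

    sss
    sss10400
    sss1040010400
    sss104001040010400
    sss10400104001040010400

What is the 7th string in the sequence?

sss104001040010400104001040010400

Each term is the previous one with 10400 appended.
From sss10400104001040010400, 2 further steps: sss10400104001040010400 → sss1040010400104001040010400 → (answer).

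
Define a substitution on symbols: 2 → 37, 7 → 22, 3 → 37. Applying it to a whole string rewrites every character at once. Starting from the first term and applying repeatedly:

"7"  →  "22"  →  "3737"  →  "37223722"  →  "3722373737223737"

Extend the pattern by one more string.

Applying the rule to each of the 16 symbols of 3722373737223737 gives the pieces 37 22 37 37 37 22 37 22 37 22 37 37 37 22 37 22, which concatenate to the answer.

37223737372237223722373737223722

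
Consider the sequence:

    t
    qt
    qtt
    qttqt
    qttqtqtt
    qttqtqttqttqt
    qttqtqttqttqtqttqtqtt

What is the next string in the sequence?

This is a Fibonacci-style word recurrence s(k) = s(k−1)·s(k−2): e.g. qt·t = qtt.
Continuing: qttqtqttqttqtqttqtqtt · qttqtqttqttqt gives term 8.

qttqtqttqttqtqttqtqttqttqtqttqttqt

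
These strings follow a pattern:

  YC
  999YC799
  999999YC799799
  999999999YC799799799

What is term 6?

999999999999999YC799799799799799

Each term wraps the previous one in 999 on the left and 799 on the right.
From 999999999YC799799799, 2 further steps: 999999999YC799799799 → 999999999999YC799799799799 → (answer).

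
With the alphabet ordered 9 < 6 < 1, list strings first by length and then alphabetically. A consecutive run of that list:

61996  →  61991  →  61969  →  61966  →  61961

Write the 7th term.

61916

Stepping forward 2 times from 61961: 61961 → 61919, then the target.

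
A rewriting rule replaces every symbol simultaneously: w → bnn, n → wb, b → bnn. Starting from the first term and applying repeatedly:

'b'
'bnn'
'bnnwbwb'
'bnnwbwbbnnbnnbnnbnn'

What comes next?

Applying the rule to each of the 19 symbols of bnnwbwbbnnbnnbnnbnn gives the pieces bnn wb wb bnn bnn bnn bnn bnn wb wb bnn wb wb bnn wb wb bnn wb wb, which concatenate to the answer.

bnnwbwbbnnbnnbnnbnnbnnwbwbbnnwbwbbnnwbwbbnnwbwb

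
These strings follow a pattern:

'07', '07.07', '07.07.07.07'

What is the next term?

Every step duplicates the string with '.' between the halves.
Doubling 07.07.07.07 with '.' between the halves:

07.07.07.07.07.07.07.07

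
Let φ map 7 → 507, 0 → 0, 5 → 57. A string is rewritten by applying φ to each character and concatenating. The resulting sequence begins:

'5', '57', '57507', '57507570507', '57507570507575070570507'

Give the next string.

57507570507575070570507575075705070575070570507

φ(57507570507575070570507) expands symbol-by-symbol to 57 507 57 0 507 57 507 0 57 0 507 57 507 57 0 507 0 57 507 0 57 0 507; joining the 23 pieces gives the next term.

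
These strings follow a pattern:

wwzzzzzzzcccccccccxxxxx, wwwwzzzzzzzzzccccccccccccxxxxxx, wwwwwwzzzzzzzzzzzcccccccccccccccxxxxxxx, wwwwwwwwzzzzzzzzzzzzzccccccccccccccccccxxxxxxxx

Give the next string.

wwwwwwwwwwzzzzzzzzzzzzzzzcccccccccccccccccccccxxxxxxxxx

Each string has the form w^{2n-2} z^{2n+3} c^{3n+3} x^{n+3}, where the shown terms are n = 2, 3, 4, 5.
For the next term, n = 6, so the run lengths are 10, 15, 21, 9.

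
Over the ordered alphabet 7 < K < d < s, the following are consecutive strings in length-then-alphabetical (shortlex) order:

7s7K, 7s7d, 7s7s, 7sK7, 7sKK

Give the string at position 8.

Advancing 3 positions from 7sKK through 7sKK → 7sKd → 7sKs reaches term 8.

7sd7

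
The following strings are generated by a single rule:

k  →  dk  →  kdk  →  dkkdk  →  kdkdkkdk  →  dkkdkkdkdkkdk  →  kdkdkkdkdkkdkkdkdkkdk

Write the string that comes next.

This is a Fibonacci-style word recurrence s(k) = s(k−2)·s(k−1): e.g. k·dk = kdk.
The next term joins dkkdkkdkdkkdk and kdkdkkdkdkkdkkdkdkkdk.

dkkdkkdkdkkdkkdkdkkdkdkkdkkdkdkkdk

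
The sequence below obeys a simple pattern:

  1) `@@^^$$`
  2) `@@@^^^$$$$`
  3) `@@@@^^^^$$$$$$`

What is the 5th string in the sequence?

@@@@@@^^^^^^$$$$$$$$$$

Each string has the form @^{n+1} ^^{n+1} $^{2n} (n = 1, 2, …).
Setting n = 5 gives 6, 6, 10 characters in each block.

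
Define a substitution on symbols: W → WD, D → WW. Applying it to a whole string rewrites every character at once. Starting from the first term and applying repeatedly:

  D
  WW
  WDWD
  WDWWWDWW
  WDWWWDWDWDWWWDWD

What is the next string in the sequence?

Rewriting the 16 symbols of WDWWWDWDWDWWWDWD one by one yields WD WW WD WD WD WW WD WW WD WW WD WD WD WW WD WW; concatenated:

WDWWWDWDWDWWWDWWWDWWWDWDWDWWWDWW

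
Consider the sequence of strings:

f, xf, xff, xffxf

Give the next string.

Each term (from the third on) is the previous term followed by the one before it: term 3 = xf·f = xff.
Continuing: xffxf · xff gives term 5.

xffxfxff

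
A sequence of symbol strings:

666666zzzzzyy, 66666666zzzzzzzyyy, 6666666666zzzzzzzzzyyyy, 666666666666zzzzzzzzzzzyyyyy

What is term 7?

666666666666666666zzzzzzzzzzzzzzzzzyyyyyyyy

The n-th term is 2n 6's then 2n-1 z's then n-1 y's, where the shown terms are n = 3, 4, 5, 6.
At n = 9 the blocks have lengths 18, 17, 8.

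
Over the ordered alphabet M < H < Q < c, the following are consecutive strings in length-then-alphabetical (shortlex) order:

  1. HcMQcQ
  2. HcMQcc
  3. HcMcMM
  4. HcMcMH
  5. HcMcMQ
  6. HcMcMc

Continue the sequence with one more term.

The successor of HcMcMc increments the rightmost position that isn't already c and resets every position after it to M.

HcMcHM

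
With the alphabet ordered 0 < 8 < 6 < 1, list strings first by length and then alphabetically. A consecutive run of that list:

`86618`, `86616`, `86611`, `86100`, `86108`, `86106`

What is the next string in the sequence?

86101

Find the rightmost character of 86106 below 1, bump it to the next letter, and reset everything to its right to 0.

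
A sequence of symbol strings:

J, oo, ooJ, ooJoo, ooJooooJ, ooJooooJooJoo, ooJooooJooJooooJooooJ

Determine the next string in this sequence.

ooJooooJooJooooJooooJooJooooJooJoo

From term 3 onward, concatenate the last term with the second-to-last: oo·J = ooJ, ooJ·oo = ooJoo, …
The next term joins ooJooooJooJooooJooooJ and ooJooooJooJoo.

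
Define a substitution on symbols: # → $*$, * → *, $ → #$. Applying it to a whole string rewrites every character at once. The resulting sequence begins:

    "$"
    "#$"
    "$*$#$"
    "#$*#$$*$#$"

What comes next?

$*$#$*$*$#$#$*#$$*$#$

Expanding #$*#$$*$#$: #→$*$, $→#$, *→*, #→$*$, $→#$, $→#$, *→*, $→#$, #→$*$, $→#$. Concatenated: $*$ #$ * $*$ #$ #$ * #$ $*$ #$.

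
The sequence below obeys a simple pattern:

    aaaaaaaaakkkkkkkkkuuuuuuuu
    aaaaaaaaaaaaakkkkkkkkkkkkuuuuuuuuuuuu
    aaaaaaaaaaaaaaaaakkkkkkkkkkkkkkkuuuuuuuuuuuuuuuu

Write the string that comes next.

aaaaaaaaaaaaaaaaaaaaakkkkkkkkkkkkkkkkkkuuuuuuuuuuuuuuuuuuuu

Each string has the form a^{4n+1} k^{3n+3} u^{4n}, where the shown terms are n = 2, 3, 4.
At n = 5 the blocks have lengths 21, 18, 20.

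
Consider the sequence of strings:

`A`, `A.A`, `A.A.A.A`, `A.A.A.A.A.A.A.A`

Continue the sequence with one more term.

Each string is two copies of the previous one joined by '.'.
Doubling A.A.A.A.A.A.A.A with '.' between the halves:

A.A.A.A.A.A.A.A.A.A.A.A.A.A.A.A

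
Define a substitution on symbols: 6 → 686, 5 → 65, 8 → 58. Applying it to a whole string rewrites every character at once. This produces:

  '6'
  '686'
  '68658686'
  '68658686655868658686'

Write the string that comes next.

6865868665586865868668665655868658686655868658686

Replace each of the 20 characters of 68658686655868658686 in place — 686 58 686 65 58 686 58 686 686 65 65 58 686 58 686 65 58 686 58 686 — and concatenate.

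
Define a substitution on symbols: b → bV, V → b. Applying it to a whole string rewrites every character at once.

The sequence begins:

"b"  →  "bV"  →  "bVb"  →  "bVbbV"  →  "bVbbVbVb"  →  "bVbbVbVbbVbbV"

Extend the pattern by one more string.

Rewriting the 13 symbols of bVbbVbVbbVbbV one by one yields bV b bV bV b bV b bV bV b bV bV b; concatenated:

bVbbVbVbbVbbVbVbbVbVb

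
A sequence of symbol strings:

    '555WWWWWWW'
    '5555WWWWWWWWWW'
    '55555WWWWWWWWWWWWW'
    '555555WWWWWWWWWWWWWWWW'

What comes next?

The n-th term is n+1 5's then 3n+1 W's, where the shown terms are n = 2, 3, 4, 5.
For the next term, n = 6, so the run lengths are 7, 19.

5555555WWWWWWWWWWWWWWWWWWW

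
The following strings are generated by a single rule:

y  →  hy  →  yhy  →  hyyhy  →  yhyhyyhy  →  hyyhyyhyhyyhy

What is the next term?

Each term (from the third on) is the two preceding terms concatenated in order: term 3 = y·hy = yhy.
The next term joins yhyhyyhy and hyyhyyhyhyyhy.

yhyhyyhyhyyhyyhyhyyhy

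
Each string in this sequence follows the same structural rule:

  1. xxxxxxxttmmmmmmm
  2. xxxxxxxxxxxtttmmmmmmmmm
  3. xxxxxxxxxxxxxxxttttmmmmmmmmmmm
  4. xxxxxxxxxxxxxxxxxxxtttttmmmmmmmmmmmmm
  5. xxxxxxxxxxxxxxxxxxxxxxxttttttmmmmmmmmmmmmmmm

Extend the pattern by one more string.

Reading off run lengths: x runs 7, 11, 15, 19, 23; t runs 2, 3, 4, 5, 6; m runs 7, 9, 11, 13, 15 — each is linear in n, where the shown terms are n = 2, 3, 4, 5, 6.
At n = 7 the blocks have lengths 27, 7, 17.

xxxxxxxxxxxxxxxxxxxxxxxxxxxtttttttmmmmmmmmmmmmmmmmm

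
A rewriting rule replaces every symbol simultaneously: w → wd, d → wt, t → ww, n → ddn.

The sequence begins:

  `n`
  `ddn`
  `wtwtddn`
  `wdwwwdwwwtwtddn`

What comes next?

Rewriting the 15 symbols of wdwwwdwwwtwtddn one by one yields wd wt wd wd wd wt wd wd wd ww wd ww wt wt ddn; concatenated:

wdwtwdwdwdwtwdwdwdwwwdwwwtwtddn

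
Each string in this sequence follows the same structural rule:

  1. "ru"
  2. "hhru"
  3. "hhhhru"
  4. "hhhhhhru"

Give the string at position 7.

hhhhhhhhhhhhru

Every step adds hh at the front: s(k+1) = hh·s(k).
From hhhhhhru, 3 further steps: hhhhhhru → hhhhhhhhru → hhhhhhhhhhru → (answer).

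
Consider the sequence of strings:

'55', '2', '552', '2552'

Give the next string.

Each term (from the third on) is the two preceding terms concatenated in order: term 3 = 55·2 = 552.
So term 5 is 552·2552.

5522552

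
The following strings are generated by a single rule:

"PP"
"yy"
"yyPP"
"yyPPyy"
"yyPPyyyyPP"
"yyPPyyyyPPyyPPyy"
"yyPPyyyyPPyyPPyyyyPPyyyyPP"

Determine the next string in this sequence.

This is a Fibonacci-style word recurrence s(k) = s(k−1)·s(k−2): e.g. yy·PP = yyPP.
Continuing: yyPPyyyyPPyyPPyyyyPPyyyyPP · yyPPyyyyPPyyPPyy gives term 8.

yyPPyyyyPPyyPPyyyyPPyyyyPPyyPPyyyyPPyyPPyy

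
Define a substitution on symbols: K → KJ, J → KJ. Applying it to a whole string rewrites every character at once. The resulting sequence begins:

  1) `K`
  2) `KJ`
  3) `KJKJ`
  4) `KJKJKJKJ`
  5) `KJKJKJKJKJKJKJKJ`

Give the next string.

KJKJKJKJKJKJKJKJKJKJKJKJKJKJKJKJ

φ(KJKJKJKJKJKJKJKJ) expands symbol-by-symbol to KJ KJ KJ KJ KJ KJ KJ KJ KJ KJ KJ KJ KJ KJ KJ KJ; joining the 16 pieces gives the next term.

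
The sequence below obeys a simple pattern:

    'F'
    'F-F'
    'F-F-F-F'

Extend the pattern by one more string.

Every step duplicates the string with '-' between the halves.
Doubling F-F-F-F with '-' between the halves:

F-F-F-F-F-F-F-F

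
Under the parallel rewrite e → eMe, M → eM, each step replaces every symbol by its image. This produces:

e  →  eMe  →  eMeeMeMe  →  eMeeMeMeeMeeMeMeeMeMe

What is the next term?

Replace each of the 21 characters of eMeeMeMeeMeeMeMeeMeMe in place — eMe eM eMe eMe eM eMe eM eMe eMe eM eMe eMe eM eMe eM eMe eMe eM eMe eM eMe — and concatenate.

eMeeMeMeeMeeMeMeeMeMeeMeeMeMeeMeeMeMeeMeMeeMeeMeMeeMeMe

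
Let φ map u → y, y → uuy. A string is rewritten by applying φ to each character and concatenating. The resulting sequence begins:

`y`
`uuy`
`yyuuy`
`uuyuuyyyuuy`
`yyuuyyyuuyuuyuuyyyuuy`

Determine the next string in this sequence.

uuyuuyyyuuyuuyuuyyyuuyyyuuyyyuuyuuyuuyyyuuy

Applying the rule to each of the 21 symbols of yyuuyyyuuyuuyuuyyyuuy gives the pieces uuy uuy y y uuy uuy uuy y y uuy y y uuy y y uuy uuy uuy y y uuy, which concatenate to the answer.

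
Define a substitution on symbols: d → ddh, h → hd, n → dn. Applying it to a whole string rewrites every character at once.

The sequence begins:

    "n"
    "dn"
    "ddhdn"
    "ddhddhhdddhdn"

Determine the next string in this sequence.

Rewriting the 13 symbols of ddhddhhdddhdn one by one yields ddh ddh hd ddh ddh hd hd ddh ddh ddh hd ddh dn; concatenated:

ddhddhhdddhddhhdhdddhddhddhhdddhdn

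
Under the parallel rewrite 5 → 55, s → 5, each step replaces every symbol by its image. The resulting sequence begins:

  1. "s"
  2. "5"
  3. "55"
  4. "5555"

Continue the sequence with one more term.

55555555

Apply φ to 5555 symbol by symbol: 5→55, 5→55, 5→55, 5→55; joined: 55 55 55 55.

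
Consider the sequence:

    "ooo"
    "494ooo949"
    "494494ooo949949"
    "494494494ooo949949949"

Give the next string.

494494494494ooo949949949949

s(k+1) = 494·s(k)·949, so each term gains 494 as a prefix and 949 as a suffix.
So the next term is 494·494494494ooo949949949·949.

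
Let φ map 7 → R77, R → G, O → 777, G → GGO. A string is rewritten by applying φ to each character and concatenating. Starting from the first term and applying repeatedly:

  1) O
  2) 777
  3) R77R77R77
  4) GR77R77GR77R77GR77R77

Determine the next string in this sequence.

Applying the rule to each of the 21 symbols of GR77R77GR77R77GR77R77 gives the pieces GGO G R77 R77 G R77 R77 GGO G R77 R77 G R77 R77 GGO G R77 R77 G R77 R77, which concatenate to the answer.

GGOGR77R77GR77R77GGOGR77R77GR77R77GGOGR77R77GR77R77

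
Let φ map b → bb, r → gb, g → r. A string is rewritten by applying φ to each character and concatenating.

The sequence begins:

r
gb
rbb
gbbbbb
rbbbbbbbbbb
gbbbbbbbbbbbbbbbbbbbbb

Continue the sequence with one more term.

Rewriting the 22 symbols of gbbbbbbbbbbbbbbbbbbbbb one by one yields r bb bb bb bb bb bb bb bb bb bb bb bb bb bb bb bb bb bb bb bb bb; concatenated:

rbbbbbbbbbbbbbbbbbbbbbbbbbbbbbbbbbbbbbbbbbb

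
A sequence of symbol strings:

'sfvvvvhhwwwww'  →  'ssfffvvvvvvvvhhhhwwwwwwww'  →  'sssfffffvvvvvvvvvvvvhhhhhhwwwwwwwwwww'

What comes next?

ssssfffffffvvvvvvvvvvvvvvvvhhhhhhhhwwwwwwwwwwwwww

Each string has the form s^{n} f^{2n-1} v^{4n} h^{2n} w^{3n+2} (n = 1, 2, …).
At n = 4 the blocks have lengths 4, 7, 16, 8, 14.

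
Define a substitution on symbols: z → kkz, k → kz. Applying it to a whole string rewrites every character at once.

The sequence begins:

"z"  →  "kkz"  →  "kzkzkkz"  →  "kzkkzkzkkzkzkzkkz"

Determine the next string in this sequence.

Applying the rule to each of the 17 symbols of kzkkzkzkkzkzkzkkz gives the pieces kz kkz kz kz kkz kz kkz kz kz kkz kz kkz kz kkz kz kz kkz, which concatenate to the answer.

kzkkzkzkzkkzkzkkzkzkzkkzkzkkzkzkkzkzkzkkz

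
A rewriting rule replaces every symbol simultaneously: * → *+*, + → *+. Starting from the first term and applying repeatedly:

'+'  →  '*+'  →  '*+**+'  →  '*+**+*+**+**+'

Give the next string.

Rewriting the 13 symbols of *+**+*+**+**+ one by one yields *+* *+ *+* *+* *+ *+* *+ *+* *+* *+ *+* *+* *+; concatenated:

*+**+*+**+**+*+**+*+**+**+*+**+**+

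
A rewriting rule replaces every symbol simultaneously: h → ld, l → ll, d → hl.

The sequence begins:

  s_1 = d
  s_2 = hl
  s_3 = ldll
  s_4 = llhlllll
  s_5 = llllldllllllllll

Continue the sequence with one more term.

Rewriting the 16 symbols of llllldllllllllll one by one yields ll ll ll ll ll hl ll ll ll ll ll ll ll ll ll ll; concatenated:

llllllllllhlllllllllllllllllllll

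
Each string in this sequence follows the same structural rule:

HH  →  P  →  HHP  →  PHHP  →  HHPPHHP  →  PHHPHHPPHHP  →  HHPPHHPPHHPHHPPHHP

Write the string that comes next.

This is a Fibonacci-style word recurrence s(k) = s(k−2)·s(k−1): e.g. HH·P = HHP.
Continuing: PHHPHHPPHHP · HHPPHHPPHHPHHPPHHP gives term 8.

PHHPHHPPHHPHHPPHHPPHHPHHPPHHP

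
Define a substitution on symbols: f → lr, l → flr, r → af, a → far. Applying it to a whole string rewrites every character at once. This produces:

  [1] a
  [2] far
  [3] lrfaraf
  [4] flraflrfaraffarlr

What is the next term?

Applying the rule to each of the 17 symbols of flraflrfaraffarlr gives the pieces lr flr af far lr flr af lr far af far lr lr far af flr af, which concatenate to the answer.

lrflraffarlrflraflrfaraffarlrlrfarafflraf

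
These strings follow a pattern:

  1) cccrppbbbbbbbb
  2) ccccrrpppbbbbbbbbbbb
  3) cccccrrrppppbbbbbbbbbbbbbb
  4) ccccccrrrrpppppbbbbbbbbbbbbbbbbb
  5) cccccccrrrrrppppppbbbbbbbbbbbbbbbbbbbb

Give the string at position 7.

Each string has the form c^{n+1} r^{n-1} p^{n} b^{3n+2}, where the shown terms are n = 2, 3, 4, 5, 6.
Setting n = 8 gives 9, 7, 8, 26 characters in each block.

cccccccccrrrrrrrppppppppbbbbbbbbbbbbbbbbbbbbbbbbbb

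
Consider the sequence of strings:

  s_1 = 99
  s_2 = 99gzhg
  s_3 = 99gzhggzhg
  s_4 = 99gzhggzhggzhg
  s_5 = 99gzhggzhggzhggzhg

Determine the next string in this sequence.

Each term is the previous one with gzhg appended.
So the next term is 99gzhggzhggzhggzhg·gzhg.

99gzhggzhggzhggzhggzhg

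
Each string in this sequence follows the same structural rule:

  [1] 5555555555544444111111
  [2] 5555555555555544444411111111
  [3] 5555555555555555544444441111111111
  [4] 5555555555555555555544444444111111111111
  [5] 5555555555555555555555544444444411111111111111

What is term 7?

The n-th term is 3n+2 5's then n+2 4's then 2n 1's, where the shown terms are n = 3, 4, 5, 6, 7.
Setting n = 9 gives 29, 11, 18 characters in each block.

5555555555555555555555555555544444444444111111111111111111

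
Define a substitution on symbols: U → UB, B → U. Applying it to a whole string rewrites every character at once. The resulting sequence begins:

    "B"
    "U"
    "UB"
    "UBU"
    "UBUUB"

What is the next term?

Rewriting each symbol of UBUUB: U→UB, B→U, U→UB, U→UB, B→U, which concatenates to UB U UB UB U.

UBUUBUBU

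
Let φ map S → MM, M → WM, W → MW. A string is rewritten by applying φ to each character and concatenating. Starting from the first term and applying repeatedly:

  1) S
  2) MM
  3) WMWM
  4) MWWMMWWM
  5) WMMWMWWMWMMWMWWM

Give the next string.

MWWMWMMWWMMWMWWMMWWMWMMWWMMWMWWM

φ(WMMWMWWMWMMWMWWM) expands symbol-by-symbol to MW WM WM MW WM MW MW WM MW WM WM MW WM MW MW WM; joining the 16 pieces gives the next term.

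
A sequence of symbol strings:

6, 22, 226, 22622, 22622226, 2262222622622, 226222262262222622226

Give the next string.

This is a Fibonacci-style word recurrence s(k) = s(k−1)·s(k−2): e.g. 22·6 = 226.
Continuing: 226222262262222622226 · 2262222622622 gives term 8.

2262222622622226222262262222622622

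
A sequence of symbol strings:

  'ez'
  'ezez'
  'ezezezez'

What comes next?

Each string is two copies of the previous one concatenated.
Doubling ezezezez:

ezezezezezezezez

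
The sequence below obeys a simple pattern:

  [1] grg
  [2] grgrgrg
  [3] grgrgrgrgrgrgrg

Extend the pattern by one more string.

grgrgrgrgrgrgrgrgrgrgrgrgrgrgrg

s(k+1) = s(k)·r·s(k) — each term doubles the last with 'r' between the halves.
So the next term is two copies of grgrgrgrgrgrgrg with 'r' between the halves.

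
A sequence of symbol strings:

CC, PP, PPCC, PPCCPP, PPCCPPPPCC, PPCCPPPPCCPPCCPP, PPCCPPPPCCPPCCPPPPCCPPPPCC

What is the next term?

Each term (from the third on) is the previous term followed by the one before it: term 3 = PP·CC = PPCC.
So term 8 is PPCCPPPPCCPPCCPPPPCCPPPPCC·PPCCPPPPCCPPCCPP.

PPCCPPPPCCPPCCPPPPCCPPPPCCPPCCPPPPCCPPCCPP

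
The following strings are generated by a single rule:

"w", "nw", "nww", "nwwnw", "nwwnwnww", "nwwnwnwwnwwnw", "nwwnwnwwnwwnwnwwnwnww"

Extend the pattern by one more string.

From term 3 onward, concatenate the last term with the second-to-last: nw·w = nww, nww·nw = nwwnw, …
So term 8 is nwwnwnwwnwwnwnwwnwnww·nwwnwnwwnwwnw.

nwwnwnwwnwwnwnwwnwnwwnwwnwnwwnwwnw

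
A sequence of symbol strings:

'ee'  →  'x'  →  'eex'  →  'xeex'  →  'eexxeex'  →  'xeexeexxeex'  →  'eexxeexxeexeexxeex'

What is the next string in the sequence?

xeexeexxeexeexxeexxeexeexxeex

Each term (from the third on) is the two preceding terms concatenated in order: term 3 = ee·x = eex.
So term 8 is xeexeexxeex·eexxeexxeexeexxeex.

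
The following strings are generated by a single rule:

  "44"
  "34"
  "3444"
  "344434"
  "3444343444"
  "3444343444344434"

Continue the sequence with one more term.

34443434443444343444343444

Each term (from the third on) is the previous term followed by the one before it: term 3 = 34·44 = 3444.
The next term joins 3444343444344434 and 3444343444.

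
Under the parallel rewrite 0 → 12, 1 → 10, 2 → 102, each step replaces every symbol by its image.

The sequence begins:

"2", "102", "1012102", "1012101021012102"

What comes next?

Replace each of the 16 characters of 1012101021012102 in place — 10 12 10 102 10 12 10 12 102 10 12 10 102 10 12 102 — and concatenate.

101210102101210121021012101021012102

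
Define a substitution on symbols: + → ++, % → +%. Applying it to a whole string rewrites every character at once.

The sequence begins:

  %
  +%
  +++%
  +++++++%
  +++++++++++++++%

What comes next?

Replace each of the 16 characters of +++++++++++++++% in place — ++ ++ ++ ++ ++ ++ ++ ++ ++ ++ ++ ++ ++ ++ ++ +% — and concatenate.

+++++++++++++++++++++++++++++++%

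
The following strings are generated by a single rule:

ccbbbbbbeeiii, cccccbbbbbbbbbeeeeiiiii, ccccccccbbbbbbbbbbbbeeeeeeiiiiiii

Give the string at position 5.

Reading off run lengths: c runs 2, 5, 8; b runs 6, 9, 12; e runs 2, 4, 6; i runs 3, 5, 7 — each is linear in n (n = 1, 2, …).
Setting n = 5 gives 14, 18, 10, 11 characters in each block.

ccccccccccccccbbbbbbbbbbbbbbbbbbeeeeeeeeeeiiiiiiiiiii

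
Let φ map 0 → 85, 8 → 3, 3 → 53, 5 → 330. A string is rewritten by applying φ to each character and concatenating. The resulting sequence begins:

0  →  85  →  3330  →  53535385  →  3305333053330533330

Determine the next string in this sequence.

Replace each of the 19 characters of 3305333053330533330 in place — 53 53 85 330 53 53 53 85 330 53 53 53 85 330 53 53 53 53 85 — and concatenate.

53538533053535385330535353853305353535385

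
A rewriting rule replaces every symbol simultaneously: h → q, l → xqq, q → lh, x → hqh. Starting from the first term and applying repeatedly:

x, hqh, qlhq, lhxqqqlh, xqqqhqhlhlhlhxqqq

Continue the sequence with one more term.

hqhlhlhlhqlhqxqqqxqqqxqqqhqhlhlhlh

φ(xqqqhqhlhlhlhxqqq) expands symbol-by-symbol to hqh lh lh lh q lh q xqq q xqq q xqq q hqh lh lh lh; joining the 17 pieces gives the next term.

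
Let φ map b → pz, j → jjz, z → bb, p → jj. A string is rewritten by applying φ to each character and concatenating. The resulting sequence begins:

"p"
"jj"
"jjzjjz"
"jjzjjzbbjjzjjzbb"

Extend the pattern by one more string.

jjzjjzbbjjzjjzbbpzpzjjzjjzbbjjzjjzbbpzpz

Replace each of the 16 characters of jjzjjzbbjjzjjzbb in place — jjz jjz bb jjz jjz bb pz pz jjz jjz bb jjz jjz bb pz pz — and concatenate.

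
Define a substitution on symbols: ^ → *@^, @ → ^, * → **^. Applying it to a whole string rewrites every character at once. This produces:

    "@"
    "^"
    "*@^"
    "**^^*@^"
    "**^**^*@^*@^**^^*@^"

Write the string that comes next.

Rewriting the 19 symbols of **^**^*@^*@^**^^*@^ one by one yields **^ **^ *@^ **^ **^ *@^ **^ ^ *@^ **^ ^ *@^ **^ **^ *@^ *@^ **^ ^ *@^; concatenated:

**^**^*@^**^**^*@^**^^*@^**^^*@^**^**^*@^*@^**^^*@^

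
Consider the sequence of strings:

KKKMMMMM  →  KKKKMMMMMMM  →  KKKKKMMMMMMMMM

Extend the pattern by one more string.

KKKKKKMMMMMMMMMMM

Reading off run lengths: K runs 3, 4, 5; M runs 5, 7, 9 — each is linear in n, where the shown terms are n = 3, 4, 5.
Setting n = 6 gives 6, 11 characters in each block.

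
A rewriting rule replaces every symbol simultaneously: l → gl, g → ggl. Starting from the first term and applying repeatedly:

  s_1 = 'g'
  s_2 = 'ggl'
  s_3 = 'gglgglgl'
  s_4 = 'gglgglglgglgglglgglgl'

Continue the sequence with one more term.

gglgglglgglgglglgglglgglgglglgglgglglgglglgglgglglgglgl

φ(gglgglglgglgglglgglgl) expands symbol-by-symbol to ggl ggl gl ggl ggl gl ggl gl ggl ggl gl ggl ggl gl ggl gl ggl ggl gl ggl gl; joining the 21 pieces gives the next term.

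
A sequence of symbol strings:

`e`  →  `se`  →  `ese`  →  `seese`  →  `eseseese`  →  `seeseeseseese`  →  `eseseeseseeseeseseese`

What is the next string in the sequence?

seeseeseseeseeseseeseseeseeseseese

From term 3 onward, concatenate the second-to-last term with the last: e·se = ese, se·ese = seese, …
So term 8 is seeseeseseese·eseseeseseeseeseseese.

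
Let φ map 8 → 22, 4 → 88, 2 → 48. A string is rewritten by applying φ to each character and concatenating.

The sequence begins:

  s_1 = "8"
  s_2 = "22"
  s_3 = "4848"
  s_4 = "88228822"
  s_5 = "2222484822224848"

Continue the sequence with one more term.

48484848882288224848484888228822

φ(2222484822224848) expands symbol-by-symbol to 48 48 48 48 88 22 88 22 48 48 48 48 88 22 88 22; joining the 16 pieces gives the next term.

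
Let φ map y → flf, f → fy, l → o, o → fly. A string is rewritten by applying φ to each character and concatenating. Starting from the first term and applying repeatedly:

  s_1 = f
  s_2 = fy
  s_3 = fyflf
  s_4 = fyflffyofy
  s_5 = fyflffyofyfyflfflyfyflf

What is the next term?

φ(fyflffyofyfyflfflyfyflf) expands symbol-by-symbol to fy flf fy o fy fy flf fly fy flf fy flf fy o fy fy o flf fy flf fy o fy; joining the 23 pieces gives the next term.

fyflffyofyfyflfflyfyflffyflffyofyfyoflffyflffyofy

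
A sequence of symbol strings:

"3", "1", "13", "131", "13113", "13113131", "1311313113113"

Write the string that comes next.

131131311311313113131

This is a Fibonacci-style word recurrence s(k) = s(k−1)·s(k−2): e.g. 1·3 = 13.
Continuing: 1311313113113 · 13113131 gives term 8.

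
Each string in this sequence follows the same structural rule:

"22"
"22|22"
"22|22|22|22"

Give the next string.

Every step duplicates the string with '|' between the halves.
One more doubling of 22|22|22|22 gives the answer.

22|22|22|22|22|22|22|22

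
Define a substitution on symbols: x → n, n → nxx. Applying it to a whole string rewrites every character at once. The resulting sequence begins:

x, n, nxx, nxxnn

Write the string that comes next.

Expanding nxxnn: n→nxx, x→n, x→n, n→nxx, n→nxx. Concatenated: nxx n n nxx nxx.

nxxnnnxxnxx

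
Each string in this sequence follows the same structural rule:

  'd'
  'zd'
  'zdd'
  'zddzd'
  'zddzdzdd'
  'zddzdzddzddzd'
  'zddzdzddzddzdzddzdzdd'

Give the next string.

From term 3 onward, concatenate the last term with the second-to-last: zd·d = zdd, zdd·zd = zddzd, …
Continuing: zddzdzddzddzdzddzdzdd · zddzdzddzddzd gives term 8.

zddzdzddzddzdzddzdzddzddzdzddzddzd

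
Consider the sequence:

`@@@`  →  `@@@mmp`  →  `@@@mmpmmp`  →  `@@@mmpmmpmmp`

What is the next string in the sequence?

The strings grow by a fixed suffix mmp each time.
One more step from @@@mmpmmpmmp gives the answer.

@@@mmpmmpmmpmmp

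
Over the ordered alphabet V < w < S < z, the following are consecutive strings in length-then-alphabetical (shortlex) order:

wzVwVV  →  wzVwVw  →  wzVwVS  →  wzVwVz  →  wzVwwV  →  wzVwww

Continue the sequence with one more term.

The successor of wzVwww increments the rightmost position that isn't already z and resets every position after it to V.

wzVwwS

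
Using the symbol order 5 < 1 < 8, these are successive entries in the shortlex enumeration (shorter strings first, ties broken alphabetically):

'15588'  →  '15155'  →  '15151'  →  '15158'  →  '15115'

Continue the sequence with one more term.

Treat 15115 as a base-3 numeral over the given alphabet and add one, carrying through any trailing 8's.

15111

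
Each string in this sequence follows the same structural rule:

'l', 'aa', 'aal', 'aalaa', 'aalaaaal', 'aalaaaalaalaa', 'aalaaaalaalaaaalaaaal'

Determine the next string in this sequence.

aalaaaalaalaaaalaaaalaalaaaalaalaa

From term 3 onward, concatenate the last term with the second-to-last: aa·l = aal, aal·aa = aalaa, …
The next term joins aalaaaalaalaaaalaaaal and aalaaaalaalaa.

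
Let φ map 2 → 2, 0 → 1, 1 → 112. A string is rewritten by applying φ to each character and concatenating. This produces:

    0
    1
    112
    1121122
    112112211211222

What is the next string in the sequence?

φ(112112211211222) expands symbol-by-symbol to 112 112 2 112 112 2 2 112 112 2 112 112 2 2 2; joining the 15 pieces gives the next term.

1121122112112221121122112112222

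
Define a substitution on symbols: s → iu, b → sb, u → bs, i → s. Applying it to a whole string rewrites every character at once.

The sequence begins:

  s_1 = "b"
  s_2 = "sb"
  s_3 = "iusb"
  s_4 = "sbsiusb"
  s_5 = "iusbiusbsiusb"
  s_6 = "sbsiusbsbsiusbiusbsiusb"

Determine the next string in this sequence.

Replace each of the 23 characters of sbsiusbsbsiusbiusbsiusb in place — iu sb iu s bs iu sb iu sb iu s bs iu sb s bs iu sb iu s bs iu sb — and concatenate.

iusbiusbsiusbiusbiusbsiusbsbsiusbiusbsiusb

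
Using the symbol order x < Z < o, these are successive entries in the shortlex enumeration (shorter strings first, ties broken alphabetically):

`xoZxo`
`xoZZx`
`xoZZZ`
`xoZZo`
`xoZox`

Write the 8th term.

xooxx

Stepping forward 3 times from xoZox: xoZox → xoZoZ → xoZoo, then the target.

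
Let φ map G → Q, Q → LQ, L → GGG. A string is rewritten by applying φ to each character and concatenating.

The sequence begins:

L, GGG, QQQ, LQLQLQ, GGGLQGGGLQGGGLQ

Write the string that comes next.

Rewriting the 15 symbols of GGGLQGGGLQGGGLQ one by one yields Q Q Q GGG LQ Q Q Q GGG LQ Q Q Q GGG LQ; concatenated:

QQQGGGLQQQQGGGLQQQQGGGLQ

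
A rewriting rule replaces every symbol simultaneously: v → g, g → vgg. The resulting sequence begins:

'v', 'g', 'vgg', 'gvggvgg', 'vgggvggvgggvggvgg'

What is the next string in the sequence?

φ(vgggvggvgggvggvgg) expands symbol-by-symbol to g vgg vgg vgg g vgg vgg g vgg vgg vgg g vgg vgg g vgg vgg; joining the 17 pieces gives the next term.

gvggvggvgggvggvgggvggvggvgggvggvgggvggvgg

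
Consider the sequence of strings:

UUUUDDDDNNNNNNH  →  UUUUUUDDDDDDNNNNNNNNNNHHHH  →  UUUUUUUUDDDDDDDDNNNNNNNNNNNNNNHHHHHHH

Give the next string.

UUUUUUUUUUDDDDDDDDDDNNNNNNNNNNNNNNNNNNHHHHHHHHHH

Each string has the form U^{2n+2} D^{2n+2} N^{4n+2} H^{3n-2} (n = 1, 2, …).
For the next term, n = 4, so the run lengths are 10, 10, 18, 10.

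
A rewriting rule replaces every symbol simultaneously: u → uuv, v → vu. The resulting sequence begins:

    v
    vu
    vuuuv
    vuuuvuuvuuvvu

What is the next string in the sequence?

φ(vuuuvuuvuuvvu) expands symbol-by-symbol to vu uuv uuv uuv vu uuv uuv vu uuv uuv vu vu uuv; joining the 13 pieces gives the next term.

vuuuvuuvuuvvuuuvuuvvuuuvuuvvuvuuuv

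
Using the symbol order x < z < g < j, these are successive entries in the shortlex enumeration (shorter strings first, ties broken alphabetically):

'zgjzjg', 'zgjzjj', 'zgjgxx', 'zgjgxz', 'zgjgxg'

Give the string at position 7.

Stepping forward 2 times from zgjgxg: zgjgxg → zgjgxj, then the target.

zgjgzx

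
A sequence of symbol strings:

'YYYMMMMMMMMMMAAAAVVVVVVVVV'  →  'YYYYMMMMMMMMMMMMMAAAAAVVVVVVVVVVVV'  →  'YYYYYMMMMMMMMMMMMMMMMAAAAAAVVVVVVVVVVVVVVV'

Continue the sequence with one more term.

Term n consists of n Y's, followed by 3n+1 M's, followed by n+1 A's, followed by 3n V's, where the shown terms are n = 3, 4, 5.
For the next term, n = 6, so the run lengths are 6, 19, 7, 18.

YYYYYYMMMMMMMMMMMMMMMMMMMAAAAAAAVVVVVVVVVVVVVVVVVV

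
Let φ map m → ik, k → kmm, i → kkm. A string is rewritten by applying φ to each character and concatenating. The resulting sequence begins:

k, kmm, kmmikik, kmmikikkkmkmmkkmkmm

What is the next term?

kmmikikkkmkmmkkmkmmkmmkmmikkmmikikkmmkmmikkmmikik

Replace each of the 19 characters of kmmikikkkmkmmkkmkmm in place — kmm ik ik kkm kmm kkm kmm kmm kmm ik kmm ik ik kmm kmm ik kmm ik ik — and concatenate.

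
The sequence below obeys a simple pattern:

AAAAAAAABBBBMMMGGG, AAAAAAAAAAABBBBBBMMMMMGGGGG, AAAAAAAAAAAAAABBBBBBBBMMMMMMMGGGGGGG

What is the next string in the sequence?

Reading off run lengths: A runs 8, 11, 14; B runs 4, 6, 8; M runs 3, 5, 7; G runs 3, 5, 7 — each is linear in n, where the shown terms are n = 2, 3, 4.
At n = 5 the blocks have lengths 17, 10, 9, 9.

AAAAAAAAAAAAAAAAABBBBBBBBBBMMMMMMMMMGGGGGGGGG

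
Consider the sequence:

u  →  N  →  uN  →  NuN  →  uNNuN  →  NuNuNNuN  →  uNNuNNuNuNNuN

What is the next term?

Each term (from the third on) is the two preceding terms concatenated in order: term 3 = u·N = uN.
The next term joins NuNuNNuN and uNNuNNuNuNNuN.

NuNuNNuNuNNuNNuNuNNuN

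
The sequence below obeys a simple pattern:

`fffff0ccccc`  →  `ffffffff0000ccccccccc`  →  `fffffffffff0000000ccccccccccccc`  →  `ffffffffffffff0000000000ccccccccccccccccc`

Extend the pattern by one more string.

fffffffffffffffff0000000000000ccccccccccccccccccccc

Term n consists of 3n+2 f's, followed by 3n-2 0's, followed by 4n+1 c's (n = 1, 2, …).
Setting n = 5 gives 17, 13, 21 characters in each block.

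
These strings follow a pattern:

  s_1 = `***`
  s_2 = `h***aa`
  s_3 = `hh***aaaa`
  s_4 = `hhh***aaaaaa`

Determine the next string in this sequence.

Each term wraps the previous one in h on the left and aa on the right.
So the next term is h·hhh***aaaaaa·aa.

hhhh***aaaaaaaa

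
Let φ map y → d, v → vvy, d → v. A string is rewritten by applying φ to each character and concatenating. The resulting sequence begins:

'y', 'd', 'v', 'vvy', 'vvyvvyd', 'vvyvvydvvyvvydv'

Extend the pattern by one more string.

Applying the rule to each of the 15 symbols of vvyvvydvvyvvydv gives the pieces vvy vvy d vvy vvy d v vvy vvy d vvy vvy d v vvy, which concatenate to the answer.

vvyvvydvvyvvydvvvyvvydvvyvvydvvvy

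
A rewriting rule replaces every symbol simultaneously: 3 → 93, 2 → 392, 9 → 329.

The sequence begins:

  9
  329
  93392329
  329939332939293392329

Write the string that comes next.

Replace each of the 21 characters of 329939332939293392329 in place — 93 392 329 329 93 329 93 93 392 329 93 329 392 329 93 93 329 392 93 392 329 — and concatenate.

9339232932993329939339232993329392329939332939293392329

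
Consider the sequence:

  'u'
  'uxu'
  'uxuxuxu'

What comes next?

uxuxuxuxuxuxuxu

s(k+1) = s(k)·x·s(k) — each term doubles the last with 'x' between the halves.
One more doubling of uxuxuxu gives the answer.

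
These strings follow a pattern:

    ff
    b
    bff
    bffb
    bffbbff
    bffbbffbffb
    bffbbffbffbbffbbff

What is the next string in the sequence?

bffbbffbffbbffbbffbffbbffbffb

From term 3 onward, concatenate the last term with the second-to-last: b·ff = bff, bff·b = bffb, …
So term 8 is bffbbffbffbbffbbff·bffbbffbffb.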